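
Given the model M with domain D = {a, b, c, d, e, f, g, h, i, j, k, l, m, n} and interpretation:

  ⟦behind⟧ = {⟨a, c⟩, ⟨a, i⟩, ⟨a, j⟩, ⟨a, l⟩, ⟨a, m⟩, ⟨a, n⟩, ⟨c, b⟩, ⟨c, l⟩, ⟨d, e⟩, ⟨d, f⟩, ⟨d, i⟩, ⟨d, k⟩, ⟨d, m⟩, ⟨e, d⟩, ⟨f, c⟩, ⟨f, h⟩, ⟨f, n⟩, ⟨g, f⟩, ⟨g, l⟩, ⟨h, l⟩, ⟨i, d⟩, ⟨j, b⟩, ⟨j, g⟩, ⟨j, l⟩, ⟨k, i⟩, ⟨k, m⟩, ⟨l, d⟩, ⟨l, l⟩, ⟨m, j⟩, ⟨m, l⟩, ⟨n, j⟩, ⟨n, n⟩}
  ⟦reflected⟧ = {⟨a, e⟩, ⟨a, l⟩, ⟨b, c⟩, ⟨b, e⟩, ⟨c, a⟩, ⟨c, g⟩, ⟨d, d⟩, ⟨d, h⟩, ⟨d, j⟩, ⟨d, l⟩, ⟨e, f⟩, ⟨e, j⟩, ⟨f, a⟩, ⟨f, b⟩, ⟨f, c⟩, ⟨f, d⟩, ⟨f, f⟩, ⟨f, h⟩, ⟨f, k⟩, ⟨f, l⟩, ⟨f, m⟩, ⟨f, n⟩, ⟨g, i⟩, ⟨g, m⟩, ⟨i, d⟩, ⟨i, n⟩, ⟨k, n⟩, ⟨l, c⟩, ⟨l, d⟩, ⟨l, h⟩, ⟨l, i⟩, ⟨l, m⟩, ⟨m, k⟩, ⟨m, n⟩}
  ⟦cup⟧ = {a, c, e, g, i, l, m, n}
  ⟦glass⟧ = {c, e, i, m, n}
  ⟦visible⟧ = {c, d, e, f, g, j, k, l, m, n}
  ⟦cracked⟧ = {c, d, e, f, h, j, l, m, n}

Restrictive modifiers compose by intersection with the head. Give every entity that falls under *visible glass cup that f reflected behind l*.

{c, m}

⟦that f reflected⟧ = {x : ⟨f, x⟩ ∈ ⟦reflected⟧} = {a, b, c, d, f, h, k, l, m, n}
⟦behind l⟧ = {x : ⟨x, l⟩ ∈ ⟦behind⟧} = {a, c, g, h, j, l, m}
⟦cup⟧ = {a, c, e, g, i, l, m, n}
… ∩ ⟦that f reflected⟧ = {a, c, e, g, i, l, m, n} ∩ {a, b, c, d, f, h, k, l, m, n} = {a, c, l, m, n}
… ∩ ⟦behind l⟧ = {a, c, l, m, n} ∩ {a, c, g, h, j, l, m} = {a, c, l, m}
… ∩ ⟦visible⟧ = {a, c, l, m} ∩ {c, d, e, f, g, j, k, l, m, n} = {c, l, m}
… ∩ ⟦glass⟧ = {c, l, m} ∩ {c, e, i, m, n} = {c, m}
So ⟦visible glass cup that f reflected behind l⟧ = {c, m}.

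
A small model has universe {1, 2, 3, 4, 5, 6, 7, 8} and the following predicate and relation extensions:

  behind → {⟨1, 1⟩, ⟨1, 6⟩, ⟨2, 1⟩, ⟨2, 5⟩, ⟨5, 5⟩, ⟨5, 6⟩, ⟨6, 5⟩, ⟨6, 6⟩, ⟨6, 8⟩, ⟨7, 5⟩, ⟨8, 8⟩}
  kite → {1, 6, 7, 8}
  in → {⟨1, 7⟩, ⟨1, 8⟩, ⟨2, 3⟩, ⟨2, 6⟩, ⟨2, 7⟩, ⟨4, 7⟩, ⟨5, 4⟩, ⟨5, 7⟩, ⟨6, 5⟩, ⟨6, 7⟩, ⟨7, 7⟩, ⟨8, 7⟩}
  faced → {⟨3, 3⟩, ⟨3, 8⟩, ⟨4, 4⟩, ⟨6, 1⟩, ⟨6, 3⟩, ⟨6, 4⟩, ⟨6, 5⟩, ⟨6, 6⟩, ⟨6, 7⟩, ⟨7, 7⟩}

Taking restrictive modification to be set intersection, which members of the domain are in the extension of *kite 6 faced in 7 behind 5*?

{6, 7}

⟦6 faced⟧ = {x : ⟨6, x⟩ ∈ ⟦faced⟧} = {1, 3, 4, 5, 6, 7}
⟦in 7⟧ = {x : ⟨x, 7⟩ ∈ ⟦in⟧} = {1, 2, 4, 5, 6, 7, 8}
⟦behind 5⟧ = {x : ⟨x, 5⟩ ∈ ⟦behind⟧} = {2, 5, 6, 7}
⟦kite⟧ = {1, 6, 7, 8}
… ∩ ⟦6 faced⟧ = {1, 6, 7, 8} ∩ {1, 3, 4, 5, 6, 7} = {1, 6, 7}
… ∩ ⟦in 7⟧ = {1, 6, 7} ∩ {1, 2, 4, 5, 6, 7, 8} = {1, 6, 7}
… ∩ ⟦behind 5⟧ = {1, 6, 7} ∩ {2, 5, 6, 7} = {6, 7}
So ⟦kite 6 faced in 7 behind 5⟧ = {6, 7}.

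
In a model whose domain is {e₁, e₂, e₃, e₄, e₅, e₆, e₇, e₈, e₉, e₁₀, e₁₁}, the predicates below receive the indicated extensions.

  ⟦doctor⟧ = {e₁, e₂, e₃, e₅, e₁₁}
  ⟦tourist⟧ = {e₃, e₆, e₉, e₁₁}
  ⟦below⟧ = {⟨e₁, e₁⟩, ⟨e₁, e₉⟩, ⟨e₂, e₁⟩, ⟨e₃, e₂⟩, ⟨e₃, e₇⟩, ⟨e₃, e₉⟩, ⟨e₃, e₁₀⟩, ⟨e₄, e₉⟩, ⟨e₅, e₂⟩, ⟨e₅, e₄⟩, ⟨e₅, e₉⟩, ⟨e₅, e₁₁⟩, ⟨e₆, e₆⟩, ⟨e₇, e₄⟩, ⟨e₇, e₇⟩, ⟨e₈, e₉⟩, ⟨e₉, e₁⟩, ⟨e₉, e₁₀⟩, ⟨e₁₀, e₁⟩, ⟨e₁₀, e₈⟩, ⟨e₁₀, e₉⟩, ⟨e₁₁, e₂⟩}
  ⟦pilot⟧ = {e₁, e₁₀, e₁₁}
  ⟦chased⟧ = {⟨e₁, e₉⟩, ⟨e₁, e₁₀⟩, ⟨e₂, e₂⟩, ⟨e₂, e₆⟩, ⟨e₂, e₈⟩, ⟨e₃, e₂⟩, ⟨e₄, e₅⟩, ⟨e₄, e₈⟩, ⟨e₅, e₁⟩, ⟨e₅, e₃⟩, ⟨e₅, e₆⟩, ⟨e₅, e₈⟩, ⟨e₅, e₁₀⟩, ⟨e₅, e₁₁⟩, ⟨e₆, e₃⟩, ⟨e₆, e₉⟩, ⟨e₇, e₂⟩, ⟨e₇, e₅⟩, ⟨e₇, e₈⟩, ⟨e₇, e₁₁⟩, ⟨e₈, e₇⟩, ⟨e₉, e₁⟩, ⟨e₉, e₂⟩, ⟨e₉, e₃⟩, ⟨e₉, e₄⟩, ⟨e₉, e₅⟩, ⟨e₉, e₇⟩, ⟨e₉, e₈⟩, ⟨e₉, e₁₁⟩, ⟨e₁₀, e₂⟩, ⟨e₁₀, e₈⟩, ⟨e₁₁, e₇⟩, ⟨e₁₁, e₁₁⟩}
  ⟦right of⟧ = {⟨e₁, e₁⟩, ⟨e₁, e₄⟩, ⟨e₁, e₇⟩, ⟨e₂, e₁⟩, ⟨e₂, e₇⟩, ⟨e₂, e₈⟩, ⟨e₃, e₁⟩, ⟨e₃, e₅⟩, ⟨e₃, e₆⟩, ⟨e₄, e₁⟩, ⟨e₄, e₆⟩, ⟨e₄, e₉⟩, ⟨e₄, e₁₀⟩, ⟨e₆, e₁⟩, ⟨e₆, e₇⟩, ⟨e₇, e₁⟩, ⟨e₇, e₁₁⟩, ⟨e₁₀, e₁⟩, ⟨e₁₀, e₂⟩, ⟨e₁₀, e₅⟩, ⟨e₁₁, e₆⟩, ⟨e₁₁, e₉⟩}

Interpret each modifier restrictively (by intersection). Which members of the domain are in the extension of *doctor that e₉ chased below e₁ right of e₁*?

⟦that e₉ chased⟧ = {x : ⟨e₉, x⟩ ∈ ⟦chased⟧} = {e₁, e₂, e₃, e₄, e₅, e₇, e₈, e₁₁}
⟦below e₁⟧ = {x : ⟨x, e₁⟩ ∈ ⟦below⟧} = {e₁, e₂, e₉, e₁₀}
⟦right of e₁⟧ = {x : ⟨x, e₁⟩ ∈ ⟦right of⟧} = {e₁, e₂, e₃, e₄, e₆, e₇, e₁₀}
⟦doctor⟧ = {e₁, e₂, e₃, e₅, e₁₁}
… ∩ ⟦that e₉ chased⟧ = {e₁, e₂, e₃, e₅, e₁₁} ∩ {e₁, e₂, e₃, e₄, e₅, e₇, e₈, e₁₁} = {e₁, e₂, e₃, e₅, e₁₁}
… ∩ ⟦below e₁⟧ = {e₁, e₂, e₃, e₅, e₁₁} ∩ {e₁, e₂, e₉, e₁₀} = {e₁, e₂}
… ∩ ⟦right of e₁⟧ = {e₁, e₂} ∩ {e₁, e₂, e₃, e₄, e₆, e₇, e₁₀} = {e₁, e₂}
So ⟦doctor that e₉ chased below e₁ right of e₁⟧ = {e₁, e₂}.

{e₁, e₂}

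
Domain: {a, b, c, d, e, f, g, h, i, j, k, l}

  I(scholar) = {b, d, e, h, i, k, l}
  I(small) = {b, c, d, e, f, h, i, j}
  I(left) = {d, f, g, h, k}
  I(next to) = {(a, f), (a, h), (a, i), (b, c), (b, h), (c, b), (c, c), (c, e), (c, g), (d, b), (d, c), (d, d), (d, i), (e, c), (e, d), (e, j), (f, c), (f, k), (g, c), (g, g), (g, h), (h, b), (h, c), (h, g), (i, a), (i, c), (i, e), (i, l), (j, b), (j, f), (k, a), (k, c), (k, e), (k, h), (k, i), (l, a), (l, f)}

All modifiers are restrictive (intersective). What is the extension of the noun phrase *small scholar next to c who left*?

{d, h}

⟦next to c⟧ = {x : ⟨x, c⟩ ∈ ⟦next to⟧} = {b, c, d, e, f, g, h, i, k}
⟦who left⟧ = ⟦left⟧ = {d, f, g, h, k}
⟦scholar⟧ = {b, d, e, h, i, k, l}
… ∩ ⟦next to c⟧ = {b, d, e, h, i, k, l} ∩ {b, c, d, e, f, g, h, i, k} = {b, d, e, h, i, k}
… ∩ ⟦who left⟧ = {b, d, e, h, i, k} ∩ {d, f, g, h, k} = {d, h, k}
… ∩ ⟦small⟧ = {d, h, k} ∩ {b, c, d, e, f, h, i, j} = {d, h}
So ⟦small scholar next to c who left⟧ = {d, h}.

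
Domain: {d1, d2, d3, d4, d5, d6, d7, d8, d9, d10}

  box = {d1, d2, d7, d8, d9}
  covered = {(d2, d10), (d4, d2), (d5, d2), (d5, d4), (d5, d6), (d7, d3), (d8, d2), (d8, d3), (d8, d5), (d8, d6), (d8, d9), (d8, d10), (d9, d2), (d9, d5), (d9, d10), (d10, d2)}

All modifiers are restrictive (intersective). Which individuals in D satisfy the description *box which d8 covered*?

{d2, d9}

⟦which d8 covered⟧ = {x : ⟨d8, x⟩ ∈ ⟦covered⟧} = {d2, d3, d5, d6, d9, d10}
⟦box⟧ = {d1, d2, d7, d8, d9}
… ∩ ⟦which d8 covered⟧ = {d1, d2, d7, d8, d9} ∩ {d2, d3, d5, d6, d9, d10} = {d2, d9}
So ⟦box which d8 covered⟧ = {d2, d9}.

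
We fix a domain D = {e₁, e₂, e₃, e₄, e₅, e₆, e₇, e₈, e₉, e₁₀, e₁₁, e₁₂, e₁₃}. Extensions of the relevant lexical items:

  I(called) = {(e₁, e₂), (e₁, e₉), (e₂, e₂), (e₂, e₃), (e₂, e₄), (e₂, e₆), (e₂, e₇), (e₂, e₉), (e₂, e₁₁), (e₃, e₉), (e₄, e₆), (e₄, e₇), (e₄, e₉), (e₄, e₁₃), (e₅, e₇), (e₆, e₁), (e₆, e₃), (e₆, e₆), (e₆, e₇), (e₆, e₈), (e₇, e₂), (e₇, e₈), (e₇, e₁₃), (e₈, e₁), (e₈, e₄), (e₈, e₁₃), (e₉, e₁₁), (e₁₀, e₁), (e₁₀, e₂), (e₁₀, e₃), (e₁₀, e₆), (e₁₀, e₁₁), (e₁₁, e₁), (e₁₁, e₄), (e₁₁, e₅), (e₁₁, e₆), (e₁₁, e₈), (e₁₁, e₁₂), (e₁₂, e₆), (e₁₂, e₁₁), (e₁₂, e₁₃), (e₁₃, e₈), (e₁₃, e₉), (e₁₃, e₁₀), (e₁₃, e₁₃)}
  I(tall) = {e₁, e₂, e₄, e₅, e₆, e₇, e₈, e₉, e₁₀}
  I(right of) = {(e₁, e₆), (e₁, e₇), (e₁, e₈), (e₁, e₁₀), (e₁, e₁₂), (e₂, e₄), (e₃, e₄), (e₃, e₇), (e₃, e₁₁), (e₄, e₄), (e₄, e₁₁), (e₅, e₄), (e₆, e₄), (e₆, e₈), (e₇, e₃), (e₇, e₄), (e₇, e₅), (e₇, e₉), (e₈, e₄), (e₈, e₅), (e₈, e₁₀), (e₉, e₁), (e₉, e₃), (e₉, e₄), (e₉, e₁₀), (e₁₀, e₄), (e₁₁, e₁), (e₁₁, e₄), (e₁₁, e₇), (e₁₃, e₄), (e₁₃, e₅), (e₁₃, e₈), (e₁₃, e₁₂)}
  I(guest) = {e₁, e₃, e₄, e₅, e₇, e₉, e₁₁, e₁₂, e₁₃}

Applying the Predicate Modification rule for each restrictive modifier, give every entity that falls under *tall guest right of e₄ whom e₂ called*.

⟦right of e₄⟧ = {x : ⟨x, e₄⟩ ∈ ⟦right of⟧} = {e₂, e₃, e₄, e₅, e₆, e₇, e₈, e₉, e₁₀, e₁₁, e₁₃}
⟦whom e₂ called⟧ = {x : ⟨e₂, x⟩ ∈ ⟦called⟧} = {e₂, e₃, e₄, e₆, e₇, e₉, e₁₁}
⟦guest⟧ = {e₁, e₃, e₄, e₅, e₇, e₉, e₁₁, e₁₂, e₁₃}
… ∩ ⟦right of e₄⟧ = {e₁, e₃, e₄, e₅, e₇, e₉, e₁₁, e₁₂, e₁₃} ∩ {e₂, e₃, e₄, e₅, e₆, e₇, e₈, e₉, e₁₀, e₁₁, e₁₃} = {e₃, e₄, e₅, e₇, e₉, e₁₁, e₁₃}
… ∩ ⟦whom e₂ called⟧ = {e₃, e₄, e₅, e₇, e₉, e₁₁, e₁₃} ∩ {e₂, e₃, e₄, e₆, e₇, e₉, e₁₁} = {e₃, e₄, e₇, e₉, e₁₁}
… ∩ ⟦tall⟧ = {e₃, e₄, e₇, e₉, e₁₁} ∩ {e₁, e₂, e₄, e₅, e₆, e₇, e₈, e₉, e₁₀} = {e₄, e₇, e₉}
So ⟦tall guest right of e₄ whom e₂ called⟧ = {e₄, e₇, e₉}.

{e₄, e₇, e₉}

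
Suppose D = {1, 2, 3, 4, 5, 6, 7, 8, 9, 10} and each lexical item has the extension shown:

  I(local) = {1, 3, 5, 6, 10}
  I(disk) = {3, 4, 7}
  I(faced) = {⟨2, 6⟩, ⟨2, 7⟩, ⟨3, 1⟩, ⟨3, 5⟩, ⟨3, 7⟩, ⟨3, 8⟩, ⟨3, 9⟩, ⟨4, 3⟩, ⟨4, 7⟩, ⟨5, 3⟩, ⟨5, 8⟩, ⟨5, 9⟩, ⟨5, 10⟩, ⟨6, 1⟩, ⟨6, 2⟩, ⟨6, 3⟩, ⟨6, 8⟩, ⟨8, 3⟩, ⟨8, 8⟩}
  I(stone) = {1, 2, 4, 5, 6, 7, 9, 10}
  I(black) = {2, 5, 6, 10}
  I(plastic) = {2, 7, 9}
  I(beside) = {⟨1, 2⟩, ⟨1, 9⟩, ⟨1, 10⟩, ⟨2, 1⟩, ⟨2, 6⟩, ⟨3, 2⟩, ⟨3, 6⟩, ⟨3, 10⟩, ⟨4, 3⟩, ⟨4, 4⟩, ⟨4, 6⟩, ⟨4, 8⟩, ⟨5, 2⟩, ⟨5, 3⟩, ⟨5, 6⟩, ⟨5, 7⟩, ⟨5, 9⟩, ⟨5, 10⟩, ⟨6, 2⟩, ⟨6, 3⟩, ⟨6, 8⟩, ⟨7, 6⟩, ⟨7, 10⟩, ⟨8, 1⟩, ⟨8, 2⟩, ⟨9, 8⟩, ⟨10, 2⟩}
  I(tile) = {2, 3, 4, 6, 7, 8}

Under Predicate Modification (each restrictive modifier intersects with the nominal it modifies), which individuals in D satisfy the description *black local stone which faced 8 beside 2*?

⟦which faced 8⟧ = {x : ⟨x, 8⟩ ∈ ⟦faced⟧} = {3, 5, 6, 8}
⟦beside 2⟧ = {x : ⟨x, 2⟩ ∈ ⟦beside⟧} = {1, 3, 5, 6, 8, 10}
⟦stone⟧ = {1, 2, 4, 5, 6, 7, 9, 10}
… ∩ ⟦which faced 8⟧ = {1, 2, 4, 5, 6, 7, 9, 10} ∩ {3, 5, 6, 8} = {5, 6}
… ∩ ⟦beside 2⟧ = {5, 6} ∩ {1, 3, 5, 6, 8, 10} = {5, 6}
… ∩ ⟦black⟧ = {5, 6} ∩ {2, 5, 6, 10} = {5, 6}
… ∩ ⟦local⟧ = {5, 6} ∩ {1, 3, 5, 6, 10} = {5, 6}
So ⟦black local stone which faced 8 beside 2⟧ = {5, 6}.

{5, 6}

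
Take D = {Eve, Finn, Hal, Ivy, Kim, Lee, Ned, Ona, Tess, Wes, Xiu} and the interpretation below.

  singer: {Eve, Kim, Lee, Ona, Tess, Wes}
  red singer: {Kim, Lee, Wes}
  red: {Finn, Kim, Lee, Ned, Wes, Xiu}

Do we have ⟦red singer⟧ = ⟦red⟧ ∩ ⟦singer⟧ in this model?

⟦red⟧ ∩ ⟦singer⟧ = {Finn, Kim, Lee, Ned, Wes, Xiu} ∩ {Eve, Kim, Lee, Ona, Tess, Wes} = {Kim, Lee, Wes}
Observed ⟦red singer⟧ = {Kim, Lee, Wes}.
These coincide, so the modifier is intersective here.

yes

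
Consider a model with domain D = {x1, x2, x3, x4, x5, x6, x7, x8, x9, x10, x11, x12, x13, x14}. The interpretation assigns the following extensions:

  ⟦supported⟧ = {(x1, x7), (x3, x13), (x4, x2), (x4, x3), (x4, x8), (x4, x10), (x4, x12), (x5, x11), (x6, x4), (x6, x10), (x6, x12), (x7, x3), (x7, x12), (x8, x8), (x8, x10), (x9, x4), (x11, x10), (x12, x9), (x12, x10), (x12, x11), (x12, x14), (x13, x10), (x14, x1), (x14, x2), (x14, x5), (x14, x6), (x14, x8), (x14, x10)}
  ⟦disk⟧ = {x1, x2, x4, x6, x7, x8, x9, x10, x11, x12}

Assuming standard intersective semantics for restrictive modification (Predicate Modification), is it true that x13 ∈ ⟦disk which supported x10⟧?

no

⟦which supported x10⟧ = {x : ⟨x, x10⟩ ∈ ⟦supported⟧} = {x4, x6, x8, x11, x12, x13, x14}
⟦disk⟧ = {x1, x2, x4, x6, x7, x8, x9, x10, x11, x12}
… ∩ ⟦which supported x10⟧ = {x1, x2, x4, x6, x7, x8, x9, x10, x11, x12} ∩ {x4, x6, x8, x11, x12, x13, x14} = {x4, x6, x8, x11, x12}
⟦disk which supported x10⟧ = {x4, x6, x8, x11, x12}; x13 ∉ this set.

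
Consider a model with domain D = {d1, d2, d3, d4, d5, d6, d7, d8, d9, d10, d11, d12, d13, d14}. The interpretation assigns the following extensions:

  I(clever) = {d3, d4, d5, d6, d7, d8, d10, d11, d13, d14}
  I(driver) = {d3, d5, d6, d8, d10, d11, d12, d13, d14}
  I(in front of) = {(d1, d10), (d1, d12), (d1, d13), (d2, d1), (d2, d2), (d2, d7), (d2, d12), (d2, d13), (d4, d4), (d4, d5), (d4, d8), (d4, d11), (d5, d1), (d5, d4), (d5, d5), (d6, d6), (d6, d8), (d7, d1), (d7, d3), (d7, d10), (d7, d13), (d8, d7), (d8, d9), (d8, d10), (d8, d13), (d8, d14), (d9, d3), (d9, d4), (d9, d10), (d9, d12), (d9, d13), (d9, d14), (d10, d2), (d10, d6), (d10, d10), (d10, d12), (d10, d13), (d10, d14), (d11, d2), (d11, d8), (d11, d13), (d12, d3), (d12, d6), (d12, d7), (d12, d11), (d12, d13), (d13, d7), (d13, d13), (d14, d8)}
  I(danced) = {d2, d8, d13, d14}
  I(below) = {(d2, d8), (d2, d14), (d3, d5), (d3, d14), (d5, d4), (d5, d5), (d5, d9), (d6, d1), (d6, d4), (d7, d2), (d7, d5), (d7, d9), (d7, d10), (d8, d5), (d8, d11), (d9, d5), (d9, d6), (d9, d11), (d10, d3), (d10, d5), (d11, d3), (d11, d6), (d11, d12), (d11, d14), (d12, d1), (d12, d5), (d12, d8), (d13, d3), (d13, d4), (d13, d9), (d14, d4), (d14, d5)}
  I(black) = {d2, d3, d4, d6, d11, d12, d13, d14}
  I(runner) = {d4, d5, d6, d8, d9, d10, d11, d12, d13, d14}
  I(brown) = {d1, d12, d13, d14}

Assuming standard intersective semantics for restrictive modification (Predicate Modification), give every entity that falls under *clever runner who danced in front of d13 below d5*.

{d8}

⟦who danced⟧ = ⟦danced⟧ = {d2, d8, d13, d14}
⟦in front of d13⟧ = {x : ⟨x, d13⟩ ∈ ⟦in front of⟧} = {d1, d2, d7, d8, d9, d10, d11, d12, d13}
⟦below d5⟧ = {x : ⟨x, d5⟩ ∈ ⟦below⟧} = {d3, d5, d7, d8, d9, d10, d12, d14}
⟦runner⟧ = {d4, d5, d6, d8, d9, d10, d11, d12, d13, d14}
… ∩ ⟦who danced⟧ = {d4, d5, d6, d8, d9, d10, d11, d12, d13, d14} ∩ {d2, d8, d13, d14} = {d8, d13, d14}
… ∩ ⟦in front of d13⟧ = {d8, d13, d14} ∩ {d1, d2, d7, d8, d9, d10, d11, d12, d13} = {d8, d13}
… ∩ ⟦below d5⟧ = {d8, d13} ∩ {d3, d5, d7, d8, d9, d10, d12, d14} = {d8}
… ∩ ⟦clever⟧ = {d8} ∩ {d3, d4, d5, d6, d7, d8, d10, d11, d13, d14} = {d8}
So ⟦clever runner who danced in front of d13 below d5⟧ = {d8}.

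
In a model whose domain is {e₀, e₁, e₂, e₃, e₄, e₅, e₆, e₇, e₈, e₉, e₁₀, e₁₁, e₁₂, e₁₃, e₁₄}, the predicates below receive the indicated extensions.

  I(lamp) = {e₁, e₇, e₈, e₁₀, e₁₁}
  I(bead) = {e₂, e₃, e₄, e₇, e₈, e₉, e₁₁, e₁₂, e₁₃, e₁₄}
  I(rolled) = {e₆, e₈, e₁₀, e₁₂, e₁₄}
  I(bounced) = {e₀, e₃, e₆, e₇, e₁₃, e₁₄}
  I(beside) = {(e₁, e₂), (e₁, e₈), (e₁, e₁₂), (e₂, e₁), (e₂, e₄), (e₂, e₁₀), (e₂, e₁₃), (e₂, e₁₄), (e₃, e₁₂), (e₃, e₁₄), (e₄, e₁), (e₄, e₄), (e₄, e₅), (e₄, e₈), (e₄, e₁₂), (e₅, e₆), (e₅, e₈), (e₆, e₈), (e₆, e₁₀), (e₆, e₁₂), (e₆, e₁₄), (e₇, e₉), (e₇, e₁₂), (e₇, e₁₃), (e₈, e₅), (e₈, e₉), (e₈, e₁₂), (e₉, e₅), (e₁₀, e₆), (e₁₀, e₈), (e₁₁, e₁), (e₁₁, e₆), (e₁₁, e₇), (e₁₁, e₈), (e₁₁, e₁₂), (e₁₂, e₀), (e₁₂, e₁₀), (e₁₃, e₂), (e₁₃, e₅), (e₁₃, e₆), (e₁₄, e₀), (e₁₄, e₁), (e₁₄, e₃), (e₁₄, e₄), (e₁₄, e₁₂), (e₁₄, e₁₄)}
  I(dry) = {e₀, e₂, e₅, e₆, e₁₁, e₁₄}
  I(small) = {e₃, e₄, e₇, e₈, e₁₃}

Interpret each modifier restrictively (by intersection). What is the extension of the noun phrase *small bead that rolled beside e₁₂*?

⟦that rolled⟧ = ⟦rolled⟧ = {e₆, e₈, e₁₀, e₁₂, e₁₄}
⟦beside e₁₂⟧ = {x : ⟨x, e₁₂⟩ ∈ ⟦beside⟧} = {e₁, e₃, e₄, e₆, e₇, e₈, e₁₁, e₁₄}
⟦bead⟧ = {e₂, e₃, e₄, e₇, e₈, e₉, e₁₁, e₁₂, e₁₃, e₁₄}
… ∩ ⟦that rolled⟧ = {e₂, e₃, e₄, e₇, e₈, e₉, e₁₁, e₁₂, e₁₃, e₁₄} ∩ {e₆, e₈, e₁₀, e₁₂, e₁₄} = {e₈, e₁₂, e₁₄}
… ∩ ⟦beside e₁₂⟧ = {e₈, e₁₂, e₁₄} ∩ {e₁, e₃, e₄, e₆, e₇, e₈, e₁₁, e₁₄} = {e₈, e₁₄}
… ∩ ⟦small⟧ = {e₈, e₁₄} ∩ {e₃, e₄, e₇, e₈, e₁₃} = {e₈}
So ⟦small bead that rolled beside e₁₂⟧ = {e₈}.

{e₈}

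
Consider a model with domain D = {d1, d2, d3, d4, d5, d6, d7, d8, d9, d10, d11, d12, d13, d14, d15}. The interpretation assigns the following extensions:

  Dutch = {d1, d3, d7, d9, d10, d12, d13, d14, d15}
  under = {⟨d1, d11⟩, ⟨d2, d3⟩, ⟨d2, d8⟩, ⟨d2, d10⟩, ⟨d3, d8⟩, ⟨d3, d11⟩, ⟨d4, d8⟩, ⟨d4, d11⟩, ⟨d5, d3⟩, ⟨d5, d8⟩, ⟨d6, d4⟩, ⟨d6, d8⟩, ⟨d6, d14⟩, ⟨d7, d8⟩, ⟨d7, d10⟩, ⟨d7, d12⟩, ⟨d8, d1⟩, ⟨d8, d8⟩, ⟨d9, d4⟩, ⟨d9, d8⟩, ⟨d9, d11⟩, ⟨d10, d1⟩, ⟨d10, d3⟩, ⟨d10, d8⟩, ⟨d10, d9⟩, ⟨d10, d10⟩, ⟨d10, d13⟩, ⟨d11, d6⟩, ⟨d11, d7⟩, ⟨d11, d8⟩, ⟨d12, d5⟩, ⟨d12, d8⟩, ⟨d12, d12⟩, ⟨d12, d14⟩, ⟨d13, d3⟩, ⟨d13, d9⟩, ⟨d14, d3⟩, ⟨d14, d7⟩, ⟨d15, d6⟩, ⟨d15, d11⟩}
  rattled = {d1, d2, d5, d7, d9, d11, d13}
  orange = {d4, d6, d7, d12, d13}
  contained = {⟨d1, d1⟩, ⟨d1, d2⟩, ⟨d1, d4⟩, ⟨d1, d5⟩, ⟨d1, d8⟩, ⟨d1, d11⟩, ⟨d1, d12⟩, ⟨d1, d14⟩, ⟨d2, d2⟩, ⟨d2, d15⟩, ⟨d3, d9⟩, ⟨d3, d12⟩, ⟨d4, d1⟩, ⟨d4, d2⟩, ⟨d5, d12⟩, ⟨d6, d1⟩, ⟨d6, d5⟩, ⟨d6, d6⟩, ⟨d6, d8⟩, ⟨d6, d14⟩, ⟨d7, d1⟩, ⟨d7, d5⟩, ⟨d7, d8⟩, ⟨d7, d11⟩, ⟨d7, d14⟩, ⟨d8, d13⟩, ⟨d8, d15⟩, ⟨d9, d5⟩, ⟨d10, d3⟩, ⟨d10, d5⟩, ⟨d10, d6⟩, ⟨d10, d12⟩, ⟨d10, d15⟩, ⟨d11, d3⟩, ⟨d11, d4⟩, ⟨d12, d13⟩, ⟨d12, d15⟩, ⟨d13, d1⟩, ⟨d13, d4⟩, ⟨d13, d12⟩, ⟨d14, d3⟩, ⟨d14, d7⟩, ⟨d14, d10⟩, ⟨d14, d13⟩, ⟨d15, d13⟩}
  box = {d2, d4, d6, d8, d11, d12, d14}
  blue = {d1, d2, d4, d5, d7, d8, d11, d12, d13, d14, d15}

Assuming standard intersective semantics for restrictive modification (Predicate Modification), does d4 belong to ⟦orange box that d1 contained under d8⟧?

yes

⟦that d1 contained⟧ = {x : ⟨d1, x⟩ ∈ ⟦contained⟧} = {d1, d2, d4, d5, d8, d11, d12, d14}
⟦under d8⟧ = {x : ⟨x, d8⟩ ∈ ⟦under⟧} = {d2, d3, d4, d5, d6, d7, d8, d9, d10, d11, d12}
⟦box⟧ = {d2, d4, d6, d8, d11, d12, d14}
… ∩ ⟦that d1 contained⟧ = {d2, d4, d6, d8, d11, d12, d14} ∩ {d1, d2, d4, d5, d8, d11, d12, d14} = {d2, d4, d8, d11, d12, d14}
… ∩ ⟦under d8⟧ = {d2, d4, d8, d11, d12, d14} ∩ {d2, d3, d4, d5, d6, d7, d8, d9, d10, d11, d12} = {d2, d4, d8, d11, d12}
… ∩ ⟦orange⟧ = {d2, d4, d8, d11, d12} ∩ {d4, d6, d7, d12, d13} = {d4, d12}
⟦orange box that d1 contained under d8⟧ = {d4, d12}; d4 ∈ this set.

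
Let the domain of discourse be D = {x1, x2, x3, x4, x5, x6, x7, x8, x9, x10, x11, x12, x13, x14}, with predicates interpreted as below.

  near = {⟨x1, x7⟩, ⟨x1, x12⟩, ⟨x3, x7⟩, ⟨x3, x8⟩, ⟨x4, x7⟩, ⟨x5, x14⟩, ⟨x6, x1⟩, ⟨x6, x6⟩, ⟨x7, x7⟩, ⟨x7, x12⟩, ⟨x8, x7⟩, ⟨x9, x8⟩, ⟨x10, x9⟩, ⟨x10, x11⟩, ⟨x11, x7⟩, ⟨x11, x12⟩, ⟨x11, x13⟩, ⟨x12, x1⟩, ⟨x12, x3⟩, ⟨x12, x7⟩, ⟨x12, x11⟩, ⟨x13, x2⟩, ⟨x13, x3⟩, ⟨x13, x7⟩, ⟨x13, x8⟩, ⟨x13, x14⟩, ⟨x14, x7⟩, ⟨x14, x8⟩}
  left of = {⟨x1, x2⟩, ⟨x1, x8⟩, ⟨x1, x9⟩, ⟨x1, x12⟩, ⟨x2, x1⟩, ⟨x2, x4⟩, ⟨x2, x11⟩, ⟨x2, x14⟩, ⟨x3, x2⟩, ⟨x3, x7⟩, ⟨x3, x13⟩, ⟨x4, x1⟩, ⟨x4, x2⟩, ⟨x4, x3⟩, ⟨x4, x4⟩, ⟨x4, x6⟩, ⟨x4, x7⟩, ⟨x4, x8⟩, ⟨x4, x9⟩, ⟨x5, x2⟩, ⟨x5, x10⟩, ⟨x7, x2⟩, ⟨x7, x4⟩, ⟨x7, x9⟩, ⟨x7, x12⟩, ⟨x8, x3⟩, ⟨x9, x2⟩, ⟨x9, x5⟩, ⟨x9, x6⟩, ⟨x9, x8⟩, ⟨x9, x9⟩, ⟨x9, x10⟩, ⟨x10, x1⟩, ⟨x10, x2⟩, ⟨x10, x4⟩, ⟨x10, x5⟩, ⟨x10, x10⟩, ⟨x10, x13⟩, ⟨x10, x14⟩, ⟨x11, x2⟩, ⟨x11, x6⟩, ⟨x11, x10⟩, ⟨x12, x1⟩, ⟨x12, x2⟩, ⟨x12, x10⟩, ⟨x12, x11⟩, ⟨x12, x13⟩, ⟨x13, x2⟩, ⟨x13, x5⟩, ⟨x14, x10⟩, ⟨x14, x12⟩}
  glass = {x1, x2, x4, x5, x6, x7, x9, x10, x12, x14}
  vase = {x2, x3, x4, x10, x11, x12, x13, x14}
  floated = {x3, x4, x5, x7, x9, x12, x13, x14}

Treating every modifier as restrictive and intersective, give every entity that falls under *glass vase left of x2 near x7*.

{x4, x12}

⟦left of x2⟧ = {x : ⟨x, x2⟩ ∈ ⟦left of⟧} = {x1, x3, x4, x5, x7, x9, x10, x11, x12, x13}
⟦near x7⟧ = {x : ⟨x, x7⟩ ∈ ⟦near⟧} = {x1, x3, x4, x7, x8, x11, x12, x13, x14}
⟦vase⟧ = {x2, x3, x4, x10, x11, x12, x13, x14}
… ∩ ⟦left of x2⟧ = {x2, x3, x4, x10, x11, x12, x13, x14} ∩ {x1, x3, x4, x5, x7, x9, x10, x11, x12, x13} = {x3, x4, x10, x11, x12, x13}
… ∩ ⟦near x7⟧ = {x3, x4, x10, x11, x12, x13} ∩ {x1, x3, x4, x7, x8, x11, x12, x13, x14} = {x3, x4, x11, x12, x13}
… ∩ ⟦glass⟧ = {x3, x4, x11, x12, x13} ∩ {x1, x2, x4, x5, x6, x7, x9, x10, x12, x14} = {x4, x12}
So ⟦glass vase left of x2 near x7⟧ = {x4, x12}.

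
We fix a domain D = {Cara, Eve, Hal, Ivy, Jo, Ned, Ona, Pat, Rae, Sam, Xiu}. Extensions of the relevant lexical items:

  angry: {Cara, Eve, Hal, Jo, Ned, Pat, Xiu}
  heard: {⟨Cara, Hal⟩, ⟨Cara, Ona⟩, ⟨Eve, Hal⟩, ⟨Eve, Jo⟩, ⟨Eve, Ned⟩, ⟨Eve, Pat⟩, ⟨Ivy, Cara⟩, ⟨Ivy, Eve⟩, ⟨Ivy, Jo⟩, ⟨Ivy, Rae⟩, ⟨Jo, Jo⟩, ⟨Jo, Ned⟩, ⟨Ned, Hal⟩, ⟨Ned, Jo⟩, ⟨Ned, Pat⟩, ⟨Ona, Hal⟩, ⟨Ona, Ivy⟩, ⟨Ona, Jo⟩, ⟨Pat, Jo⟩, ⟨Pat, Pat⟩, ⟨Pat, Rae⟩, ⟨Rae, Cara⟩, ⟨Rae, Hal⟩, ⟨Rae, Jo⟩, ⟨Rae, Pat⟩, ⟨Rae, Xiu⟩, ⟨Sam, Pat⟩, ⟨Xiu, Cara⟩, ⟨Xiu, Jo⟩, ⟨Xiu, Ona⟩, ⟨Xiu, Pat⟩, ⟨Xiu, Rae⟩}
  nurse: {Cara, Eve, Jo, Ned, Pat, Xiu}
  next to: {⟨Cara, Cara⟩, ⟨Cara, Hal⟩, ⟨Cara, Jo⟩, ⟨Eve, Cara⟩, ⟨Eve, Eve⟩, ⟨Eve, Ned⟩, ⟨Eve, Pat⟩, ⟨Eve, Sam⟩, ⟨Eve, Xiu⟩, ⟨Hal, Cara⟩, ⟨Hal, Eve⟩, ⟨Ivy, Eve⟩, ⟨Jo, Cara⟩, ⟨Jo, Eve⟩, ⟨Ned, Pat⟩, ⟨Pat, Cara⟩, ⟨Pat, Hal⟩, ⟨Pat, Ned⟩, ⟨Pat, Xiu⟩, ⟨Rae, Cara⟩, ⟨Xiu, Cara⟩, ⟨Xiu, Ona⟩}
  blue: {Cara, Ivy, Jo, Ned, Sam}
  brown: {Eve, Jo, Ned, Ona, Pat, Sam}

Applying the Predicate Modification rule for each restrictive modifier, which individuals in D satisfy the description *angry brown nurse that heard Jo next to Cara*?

⟦that heard Jo⟧ = {x : ⟨x, Jo⟩ ∈ ⟦heard⟧} = {Eve, Ivy, Jo, Ned, Ona, Pat, Rae, Xiu}
⟦next to Cara⟧ = {x : ⟨x, Cara⟩ ∈ ⟦next to⟧} = {Cara, Eve, Hal, Jo, Pat, Rae, Xiu}
⟦nurse⟧ = {Cara, Eve, Jo, Ned, Pat, Xiu}
… ∩ ⟦that heard Jo⟧ = {Cara, Eve, Jo, Ned, Pat, Xiu} ∩ {Eve, Ivy, Jo, Ned, Ona, Pat, Rae, Xiu} = {Eve, Jo, Ned, Pat, Xiu}
… ∩ ⟦next to Cara⟧ = {Eve, Jo, Ned, Pat, Xiu} ∩ {Cara, Eve, Hal, Jo, Pat, Rae, Xiu} = {Eve, Jo, Pat, Xiu}
… ∩ ⟦angry⟧ = {Eve, Jo, Pat, Xiu} ∩ {Cara, Eve, Hal, Jo, Ned, Pat, Xiu} = {Eve, Jo, Pat, Xiu}
… ∩ ⟦brown⟧ = {Eve, Jo, Pat, Xiu} ∩ {Eve, Jo, Ned, Ona, Pat, Sam} = {Eve, Jo, Pat}
So ⟦angry brown nurse that heard Jo next to Cara⟧ = {Eve, Jo, Pat}.

{Eve, Jo, Pat}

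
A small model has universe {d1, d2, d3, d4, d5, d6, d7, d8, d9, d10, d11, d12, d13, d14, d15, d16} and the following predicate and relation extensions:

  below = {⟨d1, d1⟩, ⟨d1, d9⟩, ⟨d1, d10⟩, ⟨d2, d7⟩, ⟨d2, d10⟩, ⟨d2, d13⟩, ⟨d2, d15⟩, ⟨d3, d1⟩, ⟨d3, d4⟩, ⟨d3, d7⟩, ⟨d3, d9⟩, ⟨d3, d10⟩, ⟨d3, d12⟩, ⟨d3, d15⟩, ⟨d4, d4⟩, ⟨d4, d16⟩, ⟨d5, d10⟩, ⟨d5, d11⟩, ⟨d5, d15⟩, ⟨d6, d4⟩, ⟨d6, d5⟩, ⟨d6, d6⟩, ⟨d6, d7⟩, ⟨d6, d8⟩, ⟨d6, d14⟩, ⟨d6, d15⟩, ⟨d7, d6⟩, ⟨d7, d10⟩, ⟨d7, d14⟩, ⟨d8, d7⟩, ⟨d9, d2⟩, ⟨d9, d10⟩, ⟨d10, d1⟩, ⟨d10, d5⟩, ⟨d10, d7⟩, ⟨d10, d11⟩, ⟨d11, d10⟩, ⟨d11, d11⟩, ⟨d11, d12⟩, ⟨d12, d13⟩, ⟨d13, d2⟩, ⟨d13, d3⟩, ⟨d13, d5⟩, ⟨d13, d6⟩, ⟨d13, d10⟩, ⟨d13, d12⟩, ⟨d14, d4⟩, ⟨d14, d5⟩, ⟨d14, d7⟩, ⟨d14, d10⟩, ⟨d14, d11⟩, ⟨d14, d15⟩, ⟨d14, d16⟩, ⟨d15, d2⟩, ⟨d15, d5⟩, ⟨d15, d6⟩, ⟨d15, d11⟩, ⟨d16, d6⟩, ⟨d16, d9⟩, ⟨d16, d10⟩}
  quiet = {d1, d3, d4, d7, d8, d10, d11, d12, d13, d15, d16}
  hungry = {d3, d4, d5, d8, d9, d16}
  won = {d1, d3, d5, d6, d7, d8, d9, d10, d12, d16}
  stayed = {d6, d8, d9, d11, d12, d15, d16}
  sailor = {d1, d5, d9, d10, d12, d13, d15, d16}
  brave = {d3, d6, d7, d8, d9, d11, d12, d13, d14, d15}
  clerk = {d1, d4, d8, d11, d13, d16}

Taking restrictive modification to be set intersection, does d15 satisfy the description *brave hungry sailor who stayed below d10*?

⟦who stayed⟧ = ⟦stayed⟧ = {d6, d8, d9, d11, d12, d15, d16}
⟦below d10⟧ = {x : ⟨x, d10⟩ ∈ ⟦below⟧} = {d1, d2, d3, d5, d7, d9, d11, d13, d14, d16}
⟦sailor⟧ = {d1, d5, d9, d10, d12, d13, d15, d16}
… ∩ ⟦who stayed⟧ = {d1, d5, d9, d10, d12, d13, d15, d16} ∩ {d6, d8, d9, d11, d12, d15, d16} = {d9, d12, d15, d16}
… ∩ ⟦below d10⟧ = {d9, d12, d15, d16} ∩ {d1, d2, d3, d5, d7, d9, d11, d13, d14, d16} = {d9, d16}
… ∩ ⟦brave⟧ = {d9, d16} ∩ {d3, d6, d7, d8, d9, d11, d12, d13, d14, d15} = {d9}
… ∩ ⟦hungry⟧ = {d9} ∩ {d3, d4, d5, d8, d9, d16} = {d9}
⟦brave hungry sailor who stayed below d10⟧ = {d9}; d15 ∉ this set.

no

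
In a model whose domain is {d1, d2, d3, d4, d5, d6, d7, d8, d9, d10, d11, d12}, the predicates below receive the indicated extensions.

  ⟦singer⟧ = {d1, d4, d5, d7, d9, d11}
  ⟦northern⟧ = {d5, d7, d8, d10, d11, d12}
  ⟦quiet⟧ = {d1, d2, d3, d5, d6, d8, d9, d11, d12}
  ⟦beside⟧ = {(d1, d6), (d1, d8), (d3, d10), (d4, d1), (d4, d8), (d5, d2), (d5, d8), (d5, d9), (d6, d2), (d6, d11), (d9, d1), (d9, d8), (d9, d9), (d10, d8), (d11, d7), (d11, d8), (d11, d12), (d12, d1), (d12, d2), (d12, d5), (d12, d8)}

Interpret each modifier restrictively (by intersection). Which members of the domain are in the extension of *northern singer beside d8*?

{d5, d11}

⟦beside d8⟧ = {x : ⟨x, d8⟩ ∈ ⟦beside⟧} = {d1, d4, d5, d9, d10, d11, d12}
⟦singer⟧ = {d1, d4, d5, d7, d9, d11}
… ∩ ⟦beside d8⟧ = {d1, d4, d5, d7, d9, d11} ∩ {d1, d4, d5, d9, d10, d11, d12} = {d1, d4, d5, d9, d11}
… ∩ ⟦northern⟧ = {d1, d4, d5, d9, d11} ∩ {d5, d7, d8, d10, d11, d12} = {d5, d11}
So ⟦northern singer beside d8⟧ = {d5, d11}.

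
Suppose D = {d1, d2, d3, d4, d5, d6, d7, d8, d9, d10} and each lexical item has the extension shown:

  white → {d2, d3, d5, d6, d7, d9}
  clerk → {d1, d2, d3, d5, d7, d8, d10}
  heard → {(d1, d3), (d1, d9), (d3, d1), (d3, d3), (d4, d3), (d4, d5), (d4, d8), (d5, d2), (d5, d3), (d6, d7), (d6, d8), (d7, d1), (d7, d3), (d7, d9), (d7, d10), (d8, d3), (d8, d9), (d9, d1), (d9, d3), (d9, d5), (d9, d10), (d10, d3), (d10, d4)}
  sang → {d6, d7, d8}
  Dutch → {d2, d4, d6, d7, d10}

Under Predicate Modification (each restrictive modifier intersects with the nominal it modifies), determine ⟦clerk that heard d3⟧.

{d1, d3, d5, d7, d8, d10}

⟦that heard d3⟧ = {x : ⟨x, d3⟩ ∈ ⟦heard⟧} = {d1, d3, d4, d5, d7, d8, d9, d10}
⟦clerk⟧ = {d1, d2, d3, d5, d7, d8, d10}
… ∩ ⟦that heard d3⟧ = {d1, d2, d3, d5, d7, d8, d10} ∩ {d1, d3, d4, d5, d7, d8, d9, d10} = {d1, d3, d5, d7, d8, d10}
So ⟦clerk that heard d3⟧ = {d1, d3, d5, d7, d8, d10}.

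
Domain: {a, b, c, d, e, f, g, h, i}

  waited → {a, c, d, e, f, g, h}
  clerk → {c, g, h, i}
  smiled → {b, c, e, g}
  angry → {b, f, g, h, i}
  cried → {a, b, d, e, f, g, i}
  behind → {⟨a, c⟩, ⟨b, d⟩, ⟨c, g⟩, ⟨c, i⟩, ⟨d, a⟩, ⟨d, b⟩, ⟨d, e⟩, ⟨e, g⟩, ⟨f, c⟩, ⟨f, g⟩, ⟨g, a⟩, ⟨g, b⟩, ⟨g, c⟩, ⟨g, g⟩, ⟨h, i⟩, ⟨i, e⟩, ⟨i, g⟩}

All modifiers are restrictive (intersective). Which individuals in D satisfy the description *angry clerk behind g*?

{g, i}

⟦behind g⟧ = {x : ⟨x, g⟩ ∈ ⟦behind⟧} = {c, e, f, g, i}
⟦clerk⟧ = {c, g, h, i}
… ∩ ⟦behind g⟧ = {c, g, h, i} ∩ {c, e, f, g, i} = {c, g, i}
… ∩ ⟦angry⟧ = {c, g, i} ∩ {b, f, g, h, i} = {g, i}
So ⟦angry clerk behind g⟧ = {g, i}.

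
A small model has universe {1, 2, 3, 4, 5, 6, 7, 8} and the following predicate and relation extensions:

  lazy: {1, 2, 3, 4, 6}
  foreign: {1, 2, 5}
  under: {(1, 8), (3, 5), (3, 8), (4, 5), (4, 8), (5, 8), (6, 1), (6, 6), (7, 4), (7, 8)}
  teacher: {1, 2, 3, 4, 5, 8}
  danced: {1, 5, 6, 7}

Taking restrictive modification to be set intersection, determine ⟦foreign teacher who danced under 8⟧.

{1, 5}

⟦who danced⟧ = ⟦danced⟧ = {1, 5, 6, 7}
⟦under 8⟧ = {x : ⟨x, 8⟩ ∈ ⟦under⟧} = {1, 3, 4, 5, 7}
⟦teacher⟧ = {1, 2, 3, 4, 5, 8}
… ∩ ⟦who danced⟧ = {1, 2, 3, 4, 5, 8} ∩ {1, 5, 6, 7} = {1, 5}
… ∩ ⟦under 8⟧ = {1, 5} ∩ {1, 3, 4, 5, 7} = {1, 5}
… ∩ ⟦foreign⟧ = {1, 5} ∩ {1, 2, 5} = {1, 5}
So ⟦foreign teacher who danced under 8⟧ = {1, 5}.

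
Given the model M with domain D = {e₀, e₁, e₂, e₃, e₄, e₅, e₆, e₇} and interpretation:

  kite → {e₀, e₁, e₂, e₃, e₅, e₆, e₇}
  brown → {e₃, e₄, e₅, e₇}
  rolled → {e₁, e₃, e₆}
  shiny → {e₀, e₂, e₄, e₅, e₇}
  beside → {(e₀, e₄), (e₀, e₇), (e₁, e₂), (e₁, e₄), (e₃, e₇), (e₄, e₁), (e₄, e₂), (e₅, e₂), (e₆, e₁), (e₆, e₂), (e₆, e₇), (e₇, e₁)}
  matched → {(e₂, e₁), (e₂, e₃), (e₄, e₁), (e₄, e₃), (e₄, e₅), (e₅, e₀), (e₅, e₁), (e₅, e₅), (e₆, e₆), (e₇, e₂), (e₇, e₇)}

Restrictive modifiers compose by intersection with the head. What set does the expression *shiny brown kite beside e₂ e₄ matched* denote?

⟦beside e₂⟧ = {x : ⟨x, e₂⟩ ∈ ⟦beside⟧} = {e₁, e₄, e₅, e₆}
⟦e₄ matched⟧ = {x : ⟨e₄, x⟩ ∈ ⟦matched⟧} = {e₁, e₃, e₅}
⟦kite⟧ = {e₀, e₁, e₂, e₃, e₅, e₆, e₇}
… ∩ ⟦beside e₂⟧ = {e₀, e₁, e₂, e₃, e₅, e₆, e₇} ∩ {e₁, e₄, e₅, e₆} = {e₁, e₅, e₆}
… ∩ ⟦e₄ matched⟧ = {e₁, e₅, e₆} ∩ {e₁, e₃, e₅} = {e₁, e₅}
… ∩ ⟦shiny⟧ = {e₁, e₅} ∩ {e₀, e₂, e₄, e₅, e₇} = {e₅}
… ∩ ⟦brown⟧ = {e₅} ∩ {e₃, e₄, e₅, e₇} = {e₅}
So ⟦shiny brown kite beside e₂ e₄ matched⟧ = {e₅}.

{e₅}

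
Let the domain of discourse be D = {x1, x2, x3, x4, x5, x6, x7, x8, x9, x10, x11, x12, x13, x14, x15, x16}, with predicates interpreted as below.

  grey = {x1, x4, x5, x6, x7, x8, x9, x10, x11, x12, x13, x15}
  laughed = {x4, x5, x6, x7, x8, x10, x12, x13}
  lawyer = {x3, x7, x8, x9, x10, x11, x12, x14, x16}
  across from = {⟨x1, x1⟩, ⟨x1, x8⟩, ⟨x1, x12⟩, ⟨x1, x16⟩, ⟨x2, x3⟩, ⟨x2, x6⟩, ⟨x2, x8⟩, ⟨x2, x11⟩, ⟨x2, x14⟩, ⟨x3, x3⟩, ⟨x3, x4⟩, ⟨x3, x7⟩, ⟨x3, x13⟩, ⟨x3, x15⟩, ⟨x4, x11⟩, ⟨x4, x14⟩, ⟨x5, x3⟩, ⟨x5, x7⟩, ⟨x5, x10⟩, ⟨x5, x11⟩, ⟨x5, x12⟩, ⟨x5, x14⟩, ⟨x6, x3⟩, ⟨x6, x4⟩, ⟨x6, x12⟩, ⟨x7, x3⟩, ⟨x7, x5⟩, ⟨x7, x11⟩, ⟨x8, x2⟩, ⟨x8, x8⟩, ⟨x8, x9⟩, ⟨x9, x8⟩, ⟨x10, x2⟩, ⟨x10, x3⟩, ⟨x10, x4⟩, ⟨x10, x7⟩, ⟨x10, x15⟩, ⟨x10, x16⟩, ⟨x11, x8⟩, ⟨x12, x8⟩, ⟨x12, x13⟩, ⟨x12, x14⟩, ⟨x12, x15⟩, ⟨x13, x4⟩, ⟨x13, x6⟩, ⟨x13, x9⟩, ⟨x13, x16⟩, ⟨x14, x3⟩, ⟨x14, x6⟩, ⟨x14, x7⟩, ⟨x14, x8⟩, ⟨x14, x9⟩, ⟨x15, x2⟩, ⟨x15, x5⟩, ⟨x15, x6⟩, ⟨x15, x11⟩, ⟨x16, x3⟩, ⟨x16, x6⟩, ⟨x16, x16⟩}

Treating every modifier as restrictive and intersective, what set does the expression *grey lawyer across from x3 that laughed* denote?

⟦across from x3⟧ = {x : ⟨x, x3⟩ ∈ ⟦across from⟧} = {x2, x3, x5, x6, x7, x10, x14, x16}
⟦that laughed⟧ = ⟦laughed⟧ = {x4, x5, x6, x7, x8, x10, x12, x13}
⟦lawyer⟧ = {x3, x7, x8, x9, x10, x11, x12, x14, x16}
… ∩ ⟦across from x3⟧ = {x3, x7, x8, x9, x10, x11, x12, x14, x16} ∩ {x2, x3, x5, x6, x7, x10, x14, x16} = {x3, x7, x10, x14, x16}
… ∩ ⟦that laughed⟧ = {x3, x7, x10, x14, x16} ∩ {x4, x5, x6, x7, x8, x10, x12, x13} = {x7, x10}
… ∩ ⟦grey⟧ = {x7, x10} ∩ {x1, x4, x5, x6, x7, x8, x9, x10, x11, x12, x13, x15} = {x7, x10}
So ⟦grey lawyer across from x3 that laughed⟧ = {x7, x10}.

{x7, x10}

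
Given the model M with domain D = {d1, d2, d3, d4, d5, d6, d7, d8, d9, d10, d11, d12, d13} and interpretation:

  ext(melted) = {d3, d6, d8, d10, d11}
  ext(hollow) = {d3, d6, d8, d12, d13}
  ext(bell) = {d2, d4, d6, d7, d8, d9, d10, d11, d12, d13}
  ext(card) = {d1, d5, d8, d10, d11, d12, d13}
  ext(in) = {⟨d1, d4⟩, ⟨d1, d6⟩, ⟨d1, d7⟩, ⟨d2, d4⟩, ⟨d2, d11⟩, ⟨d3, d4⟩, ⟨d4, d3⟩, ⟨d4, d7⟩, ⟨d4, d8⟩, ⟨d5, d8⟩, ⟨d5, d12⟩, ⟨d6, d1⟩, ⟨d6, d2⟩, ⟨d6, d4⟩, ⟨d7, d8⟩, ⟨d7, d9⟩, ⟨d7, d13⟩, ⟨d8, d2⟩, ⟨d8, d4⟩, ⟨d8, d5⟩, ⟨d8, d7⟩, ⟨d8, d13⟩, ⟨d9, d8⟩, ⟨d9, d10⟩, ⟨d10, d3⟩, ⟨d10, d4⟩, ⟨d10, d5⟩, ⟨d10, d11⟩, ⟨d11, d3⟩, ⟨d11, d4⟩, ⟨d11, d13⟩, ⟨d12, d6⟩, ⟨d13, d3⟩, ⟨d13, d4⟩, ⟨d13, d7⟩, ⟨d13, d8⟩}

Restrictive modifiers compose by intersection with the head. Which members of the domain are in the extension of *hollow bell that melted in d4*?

{d6, d8}

⟦that melted⟧ = ⟦melted⟧ = {d3, d6, d8, d10, d11}
⟦in d4⟧ = {x : ⟨x, d4⟩ ∈ ⟦in⟧} = {d1, d2, d3, d6, d8, d10, d11, d13}
⟦bell⟧ = {d2, d4, d6, d7, d8, d9, d10, d11, d12, d13}
… ∩ ⟦that melted⟧ = {d2, d4, d6, d7, d8, d9, d10, d11, d12, d13} ∩ {d3, d6, d8, d10, d11} = {d6, d8, d10, d11}
… ∩ ⟦in d4⟧ = {d6, d8, d10, d11} ∩ {d1, d2, d3, d6, d8, d10, d11, d13} = {d6, d8, d10, d11}
… ∩ ⟦hollow⟧ = {d6, d8, d10, d11} ∩ {d3, d6, d8, d12, d13} = {d6, d8}
So ⟦hollow bell that melted in d4⟧ = {d6, d8}.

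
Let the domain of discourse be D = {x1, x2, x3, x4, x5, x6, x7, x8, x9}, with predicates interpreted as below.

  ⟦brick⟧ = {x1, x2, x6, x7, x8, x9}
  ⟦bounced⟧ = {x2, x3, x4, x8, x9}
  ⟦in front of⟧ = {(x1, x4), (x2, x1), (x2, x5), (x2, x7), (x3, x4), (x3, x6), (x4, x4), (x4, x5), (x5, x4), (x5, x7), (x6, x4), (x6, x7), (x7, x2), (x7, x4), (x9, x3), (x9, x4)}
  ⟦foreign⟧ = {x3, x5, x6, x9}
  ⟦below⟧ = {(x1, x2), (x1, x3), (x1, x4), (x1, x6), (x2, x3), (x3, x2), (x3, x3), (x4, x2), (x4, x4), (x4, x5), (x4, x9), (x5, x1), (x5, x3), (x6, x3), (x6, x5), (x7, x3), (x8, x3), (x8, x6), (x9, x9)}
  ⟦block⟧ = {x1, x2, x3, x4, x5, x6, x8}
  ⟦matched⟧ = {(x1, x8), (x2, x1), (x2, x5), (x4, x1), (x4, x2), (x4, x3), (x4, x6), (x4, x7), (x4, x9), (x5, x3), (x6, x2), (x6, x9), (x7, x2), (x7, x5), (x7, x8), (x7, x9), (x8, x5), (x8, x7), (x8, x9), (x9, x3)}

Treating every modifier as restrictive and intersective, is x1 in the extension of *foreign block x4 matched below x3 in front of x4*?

no

⟦x4 matched⟧ = {x : ⟨x4, x⟩ ∈ ⟦matched⟧} = {x1, x2, x3, x6, x7, x9}
⟦below x3⟧ = {x : ⟨x, x3⟩ ∈ ⟦below⟧} = {x1, x2, x3, x5, x6, x7, x8}
⟦in front of x4⟧ = {x : ⟨x, x4⟩ ∈ ⟦in front of⟧} = {x1, x3, x4, x5, x6, x7, x9}
⟦block⟧ = {x1, x2, x3, x4, x5, x6, x8}
… ∩ ⟦x4 matched⟧ = {x1, x2, x3, x4, x5, x6, x8} ∩ {x1, x2, x3, x6, x7, x9} = {x1, x2, x3, x6}
… ∩ ⟦below x3⟧ = {x1, x2, x3, x6} ∩ {x1, x2, x3, x5, x6, x7, x8} = {x1, x2, x3, x6}
… ∩ ⟦in front of x4⟧ = {x1, x2, x3, x6} ∩ {x1, x3, x4, x5, x6, x7, x9} = {x1, x3, x6}
… ∩ ⟦foreign⟧ = {x1, x3, x6} ∩ {x3, x5, x6, x9} = {x3, x6}
⟦foreign block x4 matched below x3 in front of x4⟧ = {x3, x6}; x1 ∉ this set.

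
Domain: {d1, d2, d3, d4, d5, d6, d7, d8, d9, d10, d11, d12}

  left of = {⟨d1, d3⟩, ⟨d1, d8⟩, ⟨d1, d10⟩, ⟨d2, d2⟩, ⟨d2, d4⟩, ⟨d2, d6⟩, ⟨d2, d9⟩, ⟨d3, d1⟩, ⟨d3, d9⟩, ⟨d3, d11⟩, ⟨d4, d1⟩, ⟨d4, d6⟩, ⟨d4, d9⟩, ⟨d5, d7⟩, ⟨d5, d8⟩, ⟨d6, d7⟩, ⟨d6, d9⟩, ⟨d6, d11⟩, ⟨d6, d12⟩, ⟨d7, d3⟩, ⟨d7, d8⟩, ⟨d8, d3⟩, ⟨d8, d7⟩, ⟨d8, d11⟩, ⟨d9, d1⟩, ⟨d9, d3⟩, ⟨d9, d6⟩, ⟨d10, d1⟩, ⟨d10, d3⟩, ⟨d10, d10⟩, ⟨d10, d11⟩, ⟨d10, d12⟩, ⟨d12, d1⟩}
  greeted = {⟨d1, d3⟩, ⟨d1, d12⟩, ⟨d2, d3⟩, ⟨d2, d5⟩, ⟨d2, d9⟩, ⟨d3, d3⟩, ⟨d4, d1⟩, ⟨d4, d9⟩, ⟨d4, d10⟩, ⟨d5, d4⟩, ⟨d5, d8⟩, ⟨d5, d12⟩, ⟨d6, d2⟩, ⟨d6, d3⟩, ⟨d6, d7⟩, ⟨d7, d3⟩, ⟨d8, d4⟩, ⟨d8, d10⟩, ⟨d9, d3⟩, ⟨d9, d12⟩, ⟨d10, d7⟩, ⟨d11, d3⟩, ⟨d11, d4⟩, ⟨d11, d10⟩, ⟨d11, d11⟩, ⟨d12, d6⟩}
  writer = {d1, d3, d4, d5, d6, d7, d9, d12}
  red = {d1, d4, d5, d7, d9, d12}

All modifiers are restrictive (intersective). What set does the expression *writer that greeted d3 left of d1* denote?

⟦that greeted d3⟧ = {x : ⟨x, d3⟩ ∈ ⟦greeted⟧} = {d1, d2, d3, d6, d7, d9, d11}
⟦left of d1⟧ = {x : ⟨x, d1⟩ ∈ ⟦left of⟧} = {d3, d4, d9, d10, d12}
⟦writer⟧ = {d1, d3, d4, d5, d6, d7, d9, d12}
… ∩ ⟦that greeted d3⟧ = {d1, d3, d4, d5, d6, d7, d9, d12} ∩ {d1, d2, d3, d6, d7, d9, d11} = {d1, d3, d6, d7, d9}
… ∩ ⟦left of d1⟧ = {d1, d3, d6, d7, d9} ∩ {d3, d4, d9, d10, d12} = {d3, d9}
So ⟦writer that greeted d3 left of d1⟧ = {d3, d9}.

{d3, d9}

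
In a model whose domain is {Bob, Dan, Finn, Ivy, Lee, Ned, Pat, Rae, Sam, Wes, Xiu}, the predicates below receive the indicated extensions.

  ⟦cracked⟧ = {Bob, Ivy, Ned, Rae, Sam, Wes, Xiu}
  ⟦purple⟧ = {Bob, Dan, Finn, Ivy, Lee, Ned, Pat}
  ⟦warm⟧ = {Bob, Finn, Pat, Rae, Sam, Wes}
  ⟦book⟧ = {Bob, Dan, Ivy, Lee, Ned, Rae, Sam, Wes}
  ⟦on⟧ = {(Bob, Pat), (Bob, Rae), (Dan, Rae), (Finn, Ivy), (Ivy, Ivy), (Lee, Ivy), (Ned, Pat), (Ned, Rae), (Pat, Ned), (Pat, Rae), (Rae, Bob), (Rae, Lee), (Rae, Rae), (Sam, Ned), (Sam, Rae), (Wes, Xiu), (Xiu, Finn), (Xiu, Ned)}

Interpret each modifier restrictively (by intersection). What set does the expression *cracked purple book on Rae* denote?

{Bob, Ned}

⟦on Rae⟧ = {x : ⟨x, Rae⟩ ∈ ⟦on⟧} = {Bob, Dan, Ned, Pat, Rae, Sam}
⟦book⟧ = {Bob, Dan, Ivy, Lee, Ned, Rae, Sam, Wes}
… ∩ ⟦on Rae⟧ = {Bob, Dan, Ivy, Lee, Ned, Rae, Sam, Wes} ∩ {Bob, Dan, Ned, Pat, Rae, Sam} = {Bob, Dan, Ned, Rae, Sam}
… ∩ ⟦cracked⟧ = {Bob, Dan, Ned, Rae, Sam} ∩ {Bob, Ivy, Ned, Rae, Sam, Wes, Xiu} = {Bob, Ned, Rae, Sam}
… ∩ ⟦purple⟧ = {Bob, Ned, Rae, Sam} ∩ {Bob, Dan, Finn, Ivy, Lee, Ned, Pat} = {Bob, Ned}
So ⟦cracked purple book on Rae⟧ = {Bob, Ned}.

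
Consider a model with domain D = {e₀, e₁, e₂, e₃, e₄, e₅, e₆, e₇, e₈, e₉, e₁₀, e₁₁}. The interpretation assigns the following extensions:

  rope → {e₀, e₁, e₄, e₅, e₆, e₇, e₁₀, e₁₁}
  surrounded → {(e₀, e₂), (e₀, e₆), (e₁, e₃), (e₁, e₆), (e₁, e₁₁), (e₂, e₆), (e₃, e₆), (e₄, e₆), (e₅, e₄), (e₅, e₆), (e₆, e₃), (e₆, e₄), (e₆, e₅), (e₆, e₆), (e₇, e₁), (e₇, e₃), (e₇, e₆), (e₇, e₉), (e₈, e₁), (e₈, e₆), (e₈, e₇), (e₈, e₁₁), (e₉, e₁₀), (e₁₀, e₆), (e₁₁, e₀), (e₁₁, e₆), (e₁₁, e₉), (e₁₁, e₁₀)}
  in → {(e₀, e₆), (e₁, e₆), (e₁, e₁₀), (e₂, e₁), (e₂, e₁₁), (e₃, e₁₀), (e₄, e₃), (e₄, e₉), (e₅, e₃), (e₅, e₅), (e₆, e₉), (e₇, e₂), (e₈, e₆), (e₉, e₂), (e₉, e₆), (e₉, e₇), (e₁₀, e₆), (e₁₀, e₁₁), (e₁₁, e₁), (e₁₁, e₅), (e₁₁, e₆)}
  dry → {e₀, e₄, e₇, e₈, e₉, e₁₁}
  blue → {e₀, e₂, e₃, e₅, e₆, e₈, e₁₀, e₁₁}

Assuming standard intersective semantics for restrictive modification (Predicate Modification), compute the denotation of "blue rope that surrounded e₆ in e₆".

{e₀, e₁₀, e₁₁}

⟦that surrounded e₆⟧ = {x : ⟨x, e₆⟩ ∈ ⟦surrounded⟧} = {e₀, e₁, e₂, e₃, e₄, e₅, e₆, e₇, e₈, e₁₀, e₁₁}
⟦in e₆⟧ = {x : ⟨x, e₆⟩ ∈ ⟦in⟧} = {e₀, e₁, e₈, e₉, e₁₀, e₁₁}
⟦rope⟧ = {e₀, e₁, e₄, e₅, e₆, e₇, e₁₀, e₁₁}
… ∩ ⟦that surrounded e₆⟧ = {e₀, e₁, e₄, e₅, e₆, e₇, e₁₀, e₁₁} ∩ {e₀, e₁, e₂, e₃, e₄, e₅, e₆, e₇, e₈, e₁₀, e₁₁} = {e₀, e₁, e₄, e₅, e₆, e₇, e₁₀, e₁₁}
… ∩ ⟦in e₆⟧ = {e₀, e₁, e₄, e₅, e₆, e₇, e₁₀, e₁₁} ∩ {e₀, e₁, e₈, e₉, e₁₀, e₁₁} = {e₀, e₁, e₁₀, e₁₁}
… ∩ ⟦blue⟧ = {e₀, e₁, e₁₀, e₁₁} ∩ {e₀, e₂, e₃, e₅, e₆, e₈, e₁₀, e₁₁} = {e₀, e₁₀, e₁₁}
So ⟦blue rope that surrounded e₆ in e₆⟧ = {e₀, e₁₀, e₁₁}.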